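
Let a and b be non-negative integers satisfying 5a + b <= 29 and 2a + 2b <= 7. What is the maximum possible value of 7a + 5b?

The continuous relaxation peaks at (3.5, 0) with value 24.50; rounding to a feasible lattice point costs some objective.
(a,b)=(3,0) is feasible, giving 21.
(a,b)=(2,1) is feasible, giving 19.
(a,b)=(2,0) is feasible, giving 14.
Maximum is 21 at (a,b)=(3,0).

21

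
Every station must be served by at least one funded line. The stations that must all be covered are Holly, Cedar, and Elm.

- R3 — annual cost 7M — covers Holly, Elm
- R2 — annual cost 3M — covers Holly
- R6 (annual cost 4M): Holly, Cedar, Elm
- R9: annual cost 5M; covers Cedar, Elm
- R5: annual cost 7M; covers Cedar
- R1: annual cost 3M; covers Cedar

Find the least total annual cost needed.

4

R6 alone covers Holly, Cedar, Elm — every station.
Total annual cost: 4.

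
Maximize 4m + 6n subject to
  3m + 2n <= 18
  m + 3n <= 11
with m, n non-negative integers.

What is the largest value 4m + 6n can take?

28

(m,n)=(4,2): 3·4+2·2=16≤18, 1·4+3·2=10≤11, objective 28.
(m,n)=(5,1): 3·5+2·1=17≤18, 1·5+3·1=8≤11, objective 26.
(m,n)=(3,2): 3·3+2·2=13≤18, 1·3+3·2=9≤11, objective 24.
No feasible integer point exceeds 28.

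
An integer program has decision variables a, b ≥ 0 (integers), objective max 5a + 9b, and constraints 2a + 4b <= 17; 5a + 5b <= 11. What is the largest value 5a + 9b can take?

18

The continuous relaxation peaks at (0, 2.2) with value 19.80; rounding to a feasible lattice point costs some objective.
(a,b)=(0,2): 2·0+4·2=8≤17, 5·0+5·2=10≤11, objective 18.
(a,b)=(1,1): 2·1+4·1=6≤17, 5·1+5·1=10≤11, objective 14.
(a,b)=(0,1): 2·0+4·1=4≤17, 5·0+5·1=5≤11, objective 9.
No feasible integer point exceeds 18.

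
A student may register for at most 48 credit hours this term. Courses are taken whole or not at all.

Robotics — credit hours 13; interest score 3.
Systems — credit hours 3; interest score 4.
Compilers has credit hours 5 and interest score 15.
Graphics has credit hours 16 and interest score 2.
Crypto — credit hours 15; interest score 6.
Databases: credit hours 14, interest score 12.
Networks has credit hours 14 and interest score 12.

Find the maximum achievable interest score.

45

Treat it as a binary knapsack problem.
Systems + Compilers + Databases + Networks: credit hours 3 + 5 + 14 + 14 = 36 ≤ 48, interest score 4 + 15 + 12 + 12 = 43.
Robotics + Compilers + Databases + Networks: credit hours 13 + 5 + 14 + 14 = 46 ≤ 48, interest score 3 + 15 + 12 + 12 = 42.
Compilers + Crypto + Databases + Networks: credit hours 5 + 15 + 14 + 14 = 48 ≤ 48, interest score 15 + 6 + 12 + 12 = 45.
Best is Compilers, Crypto, Databases, and Networks with total interest score 45.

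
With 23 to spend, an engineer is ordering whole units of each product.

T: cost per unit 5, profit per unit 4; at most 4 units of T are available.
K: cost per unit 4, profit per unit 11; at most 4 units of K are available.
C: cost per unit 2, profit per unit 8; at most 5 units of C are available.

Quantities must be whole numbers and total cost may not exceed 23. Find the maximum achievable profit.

This is a bounded integer knapsack.
Take 3×K and 5×C: cost 22 ≤ 23, profit 3·11 + 5·8 = 73.
C has the best ratio (8/2) and is taken to its limit of 5; remaining capacity is filled optimally with the others.

73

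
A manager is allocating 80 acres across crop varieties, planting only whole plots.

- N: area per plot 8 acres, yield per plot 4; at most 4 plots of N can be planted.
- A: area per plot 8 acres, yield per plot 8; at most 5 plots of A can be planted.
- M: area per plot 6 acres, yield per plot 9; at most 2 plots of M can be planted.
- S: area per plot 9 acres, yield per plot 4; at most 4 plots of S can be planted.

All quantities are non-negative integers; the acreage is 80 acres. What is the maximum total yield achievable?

70

M has the best ratio (9/6); taking only M gives at most 2×9 = 18 (stopped by the supply cap of 2).
Mixing does better — 5×A, 2×M, and 3×S: area 79 ≤ 80, yield 5·8 + 2·9 + 3·4 = 70.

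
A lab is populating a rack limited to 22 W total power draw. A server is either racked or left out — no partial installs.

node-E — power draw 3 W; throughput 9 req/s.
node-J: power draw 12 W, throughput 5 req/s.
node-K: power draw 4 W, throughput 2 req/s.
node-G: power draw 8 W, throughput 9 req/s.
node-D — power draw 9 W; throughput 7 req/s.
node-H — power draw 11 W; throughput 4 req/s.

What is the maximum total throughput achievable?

25

Take node-E, node-G, and node-D: power draw 3 + 8 + 9 = 20 ≤ 22, throughput 9 + 9 + 7 = 25.
No other feasible combination does better.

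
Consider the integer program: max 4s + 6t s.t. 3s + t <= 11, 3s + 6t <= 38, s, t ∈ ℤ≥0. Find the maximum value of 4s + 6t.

38

(s,t)=(2,5) is feasible, giving 38.
(s,t)=(0,6) is feasible, giving 36.
(s,t)=(1,5) is feasible, giving 34.
The best lattice point is (2,5), giving 38.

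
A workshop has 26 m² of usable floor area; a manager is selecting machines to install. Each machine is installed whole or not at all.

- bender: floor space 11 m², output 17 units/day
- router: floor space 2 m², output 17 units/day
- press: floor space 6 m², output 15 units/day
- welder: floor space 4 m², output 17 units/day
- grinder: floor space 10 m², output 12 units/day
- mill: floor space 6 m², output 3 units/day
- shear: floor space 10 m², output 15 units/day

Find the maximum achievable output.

This is a 0-1 knapsack instance.
bender + router + press + welder: floor space 11 + 2 + 6 + 4 = 23 ≤ 26, output 17 + 17 + 15 + 17 = 66.
router + press + welder + shear: floor space 2 + 6 + 4 + 10 = 22 ≤ 26, output 17 + 15 + 17 + 15 = 64.
router + press + welder + grinder: floor space 2 + 6 + 4 + 10 = 22 ≤ 26, output 17 + 15 + 17 + 12 = 61.
Best is bender, router, press, and welder with total output 66.

66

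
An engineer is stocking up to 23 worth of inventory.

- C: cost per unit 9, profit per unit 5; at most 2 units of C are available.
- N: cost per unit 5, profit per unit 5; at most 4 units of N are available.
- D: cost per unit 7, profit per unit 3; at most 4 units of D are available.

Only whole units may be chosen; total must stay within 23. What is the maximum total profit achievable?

20

N has the best ratio (5/5); taking only N gives at most 4×5 = 20 (stopped by the cost limit).
Optimal: 4×N: cost 20 ≤ 23, profit 4·5 = 20.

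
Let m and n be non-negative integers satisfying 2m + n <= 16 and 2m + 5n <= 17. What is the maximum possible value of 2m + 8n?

26

Relaxing integrality, the LP optimum is 27.20 at (m,n) = (0, 3.4), which is not an integer point.
(m,n)=(1,3): 2·1+1·3=5≤16, 2·1+5·3=17≤17, objective 26.
(m,n)=(0,3): 2·0+1·3=3≤16, 2·0+5·3=15≤17, objective 24.
(m,n)=(2,2): 2·2+1·2=6≤16, 2·2+5·2=14≤17, objective 20.
The best lattice point is (1,3), giving 26.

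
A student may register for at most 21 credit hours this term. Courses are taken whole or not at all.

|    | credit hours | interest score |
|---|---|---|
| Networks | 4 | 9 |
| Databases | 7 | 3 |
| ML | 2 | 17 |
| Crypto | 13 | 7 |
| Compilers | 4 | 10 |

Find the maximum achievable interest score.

39

Allowing fractional choices, the relaxed optimum would be about 41.9, but courses are indivisible.
Networks + ML + Compilers: credit hours 4 + 2 + 4 = 10 ≤ 21, interest score 9 + 17 + 10 = 36.
Networks + Databases + ML + Compilers: credit hours 4 + 7 + 2 + 4 = 17 ≤ 21, interest score 9 + 3 + 17 + 10 = 39.
Best is Networks, Databases, ML, and Compilers with total interest score 39.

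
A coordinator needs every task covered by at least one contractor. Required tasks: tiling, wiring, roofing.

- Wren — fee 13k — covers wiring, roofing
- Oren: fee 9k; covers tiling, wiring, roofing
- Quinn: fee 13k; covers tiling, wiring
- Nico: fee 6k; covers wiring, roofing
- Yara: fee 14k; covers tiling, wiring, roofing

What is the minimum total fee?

Oren alone covers tiling, wiring, roofing — every task.
Total fee: 9.

9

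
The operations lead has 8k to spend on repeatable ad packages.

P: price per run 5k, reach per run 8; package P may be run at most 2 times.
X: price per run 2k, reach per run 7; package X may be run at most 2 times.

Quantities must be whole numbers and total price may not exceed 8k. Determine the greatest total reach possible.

2×X: price 4 ≤ 8, reach 2·7 = 14.
1×P and 1×X: price 7 ≤ 8, reach 1·8 + 1·7 = 15.
Best is 15.

15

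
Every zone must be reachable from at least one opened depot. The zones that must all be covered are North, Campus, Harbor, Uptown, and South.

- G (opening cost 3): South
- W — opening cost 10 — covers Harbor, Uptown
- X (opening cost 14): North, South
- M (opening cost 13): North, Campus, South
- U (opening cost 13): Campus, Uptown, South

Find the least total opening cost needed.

This is a weighted set-cover instance.
Choose W and M: together they cover North, Campus, Harbor, Uptown, South — every zone.
Total opening cost: 10 + 13 = 23.

23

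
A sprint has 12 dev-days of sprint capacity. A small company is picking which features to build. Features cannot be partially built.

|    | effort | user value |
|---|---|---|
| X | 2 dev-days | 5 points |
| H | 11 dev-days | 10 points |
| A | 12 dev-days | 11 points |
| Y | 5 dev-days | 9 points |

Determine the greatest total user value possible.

14

Take X and Y: effort 2 + 5 = 7 ≤ 12, user value 5 + 9 = 14.
No other feasible combination does better.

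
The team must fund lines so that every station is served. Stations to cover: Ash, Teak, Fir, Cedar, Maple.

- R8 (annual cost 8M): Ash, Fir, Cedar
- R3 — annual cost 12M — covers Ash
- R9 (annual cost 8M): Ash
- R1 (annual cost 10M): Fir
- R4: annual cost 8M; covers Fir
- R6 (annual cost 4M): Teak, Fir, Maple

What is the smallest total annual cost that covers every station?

This is a weighted set-cover instance.
Choose R8 and R6: together they cover Ash, Teak, Fir, Cedar, Maple — every station.
Total annual cost: 8 + 4 = 12.
No cover costs less than 12.

12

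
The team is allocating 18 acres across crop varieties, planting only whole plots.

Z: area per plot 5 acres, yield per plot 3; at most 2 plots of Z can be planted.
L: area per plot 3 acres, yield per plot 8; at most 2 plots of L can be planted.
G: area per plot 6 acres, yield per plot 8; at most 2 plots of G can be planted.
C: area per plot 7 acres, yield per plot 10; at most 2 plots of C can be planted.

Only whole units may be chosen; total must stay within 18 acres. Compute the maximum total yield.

Take 2×L and 2×G: area 18 ≤ 18, yield 2·8 + 2·8 = 32.
L has the best ratio (8/3) and is taken to its limit of 2; remaining capacity is filled optimally with the others.

32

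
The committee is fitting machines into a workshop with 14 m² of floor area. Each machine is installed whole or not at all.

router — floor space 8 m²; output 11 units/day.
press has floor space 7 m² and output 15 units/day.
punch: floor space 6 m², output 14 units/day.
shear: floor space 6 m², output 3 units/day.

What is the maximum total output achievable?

29

This is a 0-1 knapsack instance.
Allowing fractional choices, the relaxed optimum would be about 30.4, but machines are indivisible.
press + shear: floor space 7 + 6 = 13 ≤ 14, output 15 + 3 = 18.
router + punch: floor space 8 + 6 = 14 ≤ 14, output 11 + 14 = 25.
press + punch: floor space 7 + 6 = 13 ≤ 14, output 15 + 14 = 29.
Best is press and punch with total output 29.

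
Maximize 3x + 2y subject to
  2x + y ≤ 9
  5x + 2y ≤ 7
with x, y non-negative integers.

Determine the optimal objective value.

6

(x,y)=(0,3) is feasible, giving 6.
(x,y)=(0,2) is feasible, giving 4.
Maximum is 6 at (x,y)=(0,3).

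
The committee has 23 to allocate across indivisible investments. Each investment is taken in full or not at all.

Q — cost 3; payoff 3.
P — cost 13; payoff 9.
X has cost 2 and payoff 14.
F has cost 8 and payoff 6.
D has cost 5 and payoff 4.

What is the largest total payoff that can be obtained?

P + X + F: cost 13 + 2 + 8 = 23 ≤ 23, payoff 9 + 14 + 6 = 29.
Q + P + X + D: cost 3 + 13 + 2 + 5 = 23 ≤ 23, payoff 3 + 9 + 14 + 4 = 30.
Best is Q, P, X, and D with total payoff 30.

30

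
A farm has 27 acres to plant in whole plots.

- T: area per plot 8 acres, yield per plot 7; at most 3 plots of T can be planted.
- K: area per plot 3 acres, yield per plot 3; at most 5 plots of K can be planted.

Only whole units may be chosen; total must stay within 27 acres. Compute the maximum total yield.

24

Take 3×T and 1×K: area 27 ≤ 27, yield 3·7 + 1·3 = 24.
No other integer combination yields more.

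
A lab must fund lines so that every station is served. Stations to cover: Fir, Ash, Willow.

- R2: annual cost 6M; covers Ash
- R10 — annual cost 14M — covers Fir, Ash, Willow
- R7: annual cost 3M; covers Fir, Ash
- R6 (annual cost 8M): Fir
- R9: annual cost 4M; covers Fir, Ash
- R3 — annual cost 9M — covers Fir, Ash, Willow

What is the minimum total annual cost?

9

This is an integer covering problem.
R3 alone covers Fir, Ash, Willow — every station.
Total annual cost: 9.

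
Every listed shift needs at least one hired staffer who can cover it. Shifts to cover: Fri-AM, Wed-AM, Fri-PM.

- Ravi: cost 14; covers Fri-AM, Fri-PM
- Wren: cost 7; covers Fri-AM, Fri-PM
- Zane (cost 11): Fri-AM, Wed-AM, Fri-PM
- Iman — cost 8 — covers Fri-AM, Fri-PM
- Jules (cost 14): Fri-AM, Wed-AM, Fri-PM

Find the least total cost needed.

This is a weighted set-cover instance.
The greedy cost-per-new-shift heuristic would pick Wren and Zane for 18, but a cheaper cover exists.
Zane alone covers Fri-AM, Wed-AM, Fri-PM — every shift.
Total cost: 11.
No cover costs less than 11.

11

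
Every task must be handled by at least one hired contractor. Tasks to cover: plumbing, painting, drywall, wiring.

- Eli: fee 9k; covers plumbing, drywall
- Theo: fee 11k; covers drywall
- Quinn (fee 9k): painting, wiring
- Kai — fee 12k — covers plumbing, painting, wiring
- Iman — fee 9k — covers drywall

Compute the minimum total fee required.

18

The greedy cost-per-new-task heuristic would pick Kai and Eli for 21, but a cheaper cover exists.
Choose Eli and Quinn: together they cover plumbing, painting, drywall, wiring — every task.
Total fee: 9 + 9 = 18.
No cover costs less than 18.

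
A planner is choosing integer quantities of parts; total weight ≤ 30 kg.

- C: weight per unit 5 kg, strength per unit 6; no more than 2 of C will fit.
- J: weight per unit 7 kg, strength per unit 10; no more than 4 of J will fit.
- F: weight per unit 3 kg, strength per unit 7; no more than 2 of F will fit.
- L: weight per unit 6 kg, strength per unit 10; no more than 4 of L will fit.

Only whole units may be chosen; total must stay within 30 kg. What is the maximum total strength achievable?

54

1×C, 2×F, and 3×L: weight 29 ≤ 30, strength 1·6 + 2·7 + 3·10 = 50.
2×F and 4×L: weight 30 ≤ 30, strength 2·7 + 4·10 = 54.
Best is 54.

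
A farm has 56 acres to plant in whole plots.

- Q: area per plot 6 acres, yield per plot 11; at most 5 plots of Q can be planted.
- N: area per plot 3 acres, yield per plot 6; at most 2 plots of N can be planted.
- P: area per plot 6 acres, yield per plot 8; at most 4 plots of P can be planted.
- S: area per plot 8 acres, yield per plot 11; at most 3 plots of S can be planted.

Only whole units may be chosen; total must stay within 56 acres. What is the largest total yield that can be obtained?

94

This is a bounded integer knapsack.
N has the best ratio (6/3); taking only N gives at most 2×6 = 12 (stopped by the supply cap of 2).
Mixing does better — 5×Q, 2×N, 2×P, and 1×S: area 56 ≤ 56, yield 5·11 + 2·6 + 2·8 + 1·11 = 94.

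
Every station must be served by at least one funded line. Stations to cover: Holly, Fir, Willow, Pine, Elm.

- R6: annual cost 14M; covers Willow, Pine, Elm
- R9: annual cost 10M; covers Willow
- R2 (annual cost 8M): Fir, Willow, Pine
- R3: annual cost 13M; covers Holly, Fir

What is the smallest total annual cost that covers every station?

The greedy cost-per-new-station heuristic would pick R2, R3, and R6 for 35, but a cheaper cover exists.
Choose R6 and R3: together they cover Holly, Fir, Willow, Pine, Elm — every station.
Total annual cost: 14 + 13 = 27.
No cover costs less than 27.

27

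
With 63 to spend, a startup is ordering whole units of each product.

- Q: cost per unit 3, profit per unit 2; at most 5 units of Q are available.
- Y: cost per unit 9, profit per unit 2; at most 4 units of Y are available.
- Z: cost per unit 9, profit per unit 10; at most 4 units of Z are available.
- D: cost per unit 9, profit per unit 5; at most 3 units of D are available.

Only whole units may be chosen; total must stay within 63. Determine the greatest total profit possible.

This is a bounded integer knapsack.
3×Q, 4×Z, and 2×D: cost 63 ≤ 63, profit 3·2 + 4·10 + 2·5 = 56.
4×Z and 3×D: cost 63 ≤ 63, profit 4·10 + 3·5 = 55.
Best is 56.

56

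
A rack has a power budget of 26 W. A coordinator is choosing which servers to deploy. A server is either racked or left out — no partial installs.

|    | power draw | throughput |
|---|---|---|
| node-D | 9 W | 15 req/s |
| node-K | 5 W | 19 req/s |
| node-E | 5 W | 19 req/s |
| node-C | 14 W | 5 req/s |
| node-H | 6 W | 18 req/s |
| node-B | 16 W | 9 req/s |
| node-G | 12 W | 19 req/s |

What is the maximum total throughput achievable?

Treat it as a binary knapsack problem.
Allowing fractional choices, the relaxed optimum would be about 72.6, but servers are indivisible.
node-K + node-E + node-G: power draw 5 + 5 + 12 = 22 ≤ 26, throughput 19 + 19 + 19 = 57.
node-D + node-K + node-E + node-H: power draw 9 + 5 + 5 + 6 = 25 ≤ 26, throughput 15 + 19 + 19 + 18 = 71.
node-K + node-E + node-H: power draw 5 + 5 + 6 = 16 ≤ 26, throughput 19 + 19 + 18 = 56.
Best is node-D, node-K, node-E, and node-H with total throughput 71.

71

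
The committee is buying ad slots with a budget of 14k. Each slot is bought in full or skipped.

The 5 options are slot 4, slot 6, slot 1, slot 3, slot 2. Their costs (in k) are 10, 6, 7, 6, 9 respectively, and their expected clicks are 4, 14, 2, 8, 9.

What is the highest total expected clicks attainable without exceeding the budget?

22

slot 6: cost 6 ≤ 14, expected clicks 14.
slot 6 + slot 1: cost 6 + 7 = 13 ≤ 14, expected clicks 14 + 2 = 16.
slot 6 + slot 3: cost 6 + 6 = 12 ≤ 14, expected clicks 14 + 8 = 22.
Best is slot 6 and slot 3 with total expected clicks 22.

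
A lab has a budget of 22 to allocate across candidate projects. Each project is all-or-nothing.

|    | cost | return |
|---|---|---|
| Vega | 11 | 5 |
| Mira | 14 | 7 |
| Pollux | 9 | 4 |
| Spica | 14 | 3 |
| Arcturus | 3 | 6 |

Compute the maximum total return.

Allowing fractional choices, the relaxed optimum would be about 15.3, but projects are indivisible.
Vega + Arcturus: cost 11 + 3 = 14 ≤ 22, return 5 + 6 = 11.
Mira + Arcturus: cost 14 + 3 = 17 ≤ 22, return 7 + 6 = 13.
Pollux + Arcturus: cost 9 + 3 = 12 ≤ 22, return 4 + 6 = 10.
Best is Mira and Arcturus with total return 13.

13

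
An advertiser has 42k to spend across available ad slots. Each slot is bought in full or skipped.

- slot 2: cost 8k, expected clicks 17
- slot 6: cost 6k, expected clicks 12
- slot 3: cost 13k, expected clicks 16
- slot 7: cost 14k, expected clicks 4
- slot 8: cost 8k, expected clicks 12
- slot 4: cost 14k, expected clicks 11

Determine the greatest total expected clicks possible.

57

slot 2 + slot 6 + slot 3 + slot 4: cost 8 + 6 + 13 + 14 = 41 ≤ 42, expected clicks 17 + 12 + 16 + 11 = 56.
slot 2 + slot 6 + slot 3 + slot 8: cost 8 + 6 + 13 + 8 = 35 ≤ 42, expected clicks 17 + 12 + 16 + 12 = 57.
Best is slot 2, slot 6, slot 3, and slot 8 with total expected clicks 57.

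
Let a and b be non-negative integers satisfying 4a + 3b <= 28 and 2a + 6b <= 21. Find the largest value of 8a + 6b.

(a,b)=(7,0) is feasible, giving 56.
(a,b)=(6,1) is feasible, giving 54.
(a,b)=(6,0) is feasible, giving 48.
No feasible integer point exceeds 56.

56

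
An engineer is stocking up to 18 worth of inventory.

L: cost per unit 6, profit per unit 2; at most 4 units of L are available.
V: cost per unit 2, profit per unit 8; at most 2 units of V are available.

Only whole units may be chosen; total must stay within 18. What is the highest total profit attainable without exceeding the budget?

20

This is a bounded integer knapsack.
V has the best ratio (8/2); taking only V gives at most 2×8 = 16 (stopped by the supply cap of 2).
Mixing does better — 2×L and 2×V: cost 16 ≤ 18, profit 2·2 + 2·8 = 20.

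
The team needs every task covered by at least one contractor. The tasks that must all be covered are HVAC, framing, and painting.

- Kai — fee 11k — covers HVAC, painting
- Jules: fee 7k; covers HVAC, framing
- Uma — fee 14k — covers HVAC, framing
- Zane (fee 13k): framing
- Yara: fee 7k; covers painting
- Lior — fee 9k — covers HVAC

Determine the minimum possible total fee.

Choose Jules and Yara: together they cover HVAC, framing, painting — every task.
Total fee: 7 + 7 = 14.
No cover costs less than 14.

14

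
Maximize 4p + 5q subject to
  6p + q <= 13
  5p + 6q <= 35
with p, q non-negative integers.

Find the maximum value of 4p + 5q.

29

Relaxing integrality, the LP optimum is 29.17 at (p,q) = (0, 5.83), which is not an integer point.
(p,q)=(1,5): 6·1+1·5=11≤13, 5·1+6·5=35≤35, objective 29.
(p,q)=(0,5): 6·0+1·5=5≤13, 5·0+6·5=30≤35, objective 25.
(p,q)=(1,4): 6·1+1·4=10≤13, 5·1+6·4=29≤35, objective 24.
The best lattice point is (1,5), giving 29.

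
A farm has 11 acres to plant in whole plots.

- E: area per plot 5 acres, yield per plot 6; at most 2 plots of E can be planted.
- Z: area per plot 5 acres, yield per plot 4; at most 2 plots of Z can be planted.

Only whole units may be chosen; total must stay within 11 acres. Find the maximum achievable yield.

12

1×E and 1×Z: area 10 ≤ 11, yield 1·6 + 1·4 = 10.
2×E: area 10 ≤ 11, yield 2·6 = 12.
Best is 12.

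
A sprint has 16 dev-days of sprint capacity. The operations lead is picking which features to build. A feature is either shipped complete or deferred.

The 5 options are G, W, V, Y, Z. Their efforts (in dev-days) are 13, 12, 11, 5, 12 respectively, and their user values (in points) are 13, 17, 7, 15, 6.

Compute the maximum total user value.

22

V + Y: effort 11 + 5 = 16 ≤ 16, user value 7 + 15 = 22.
W: effort 12 ≤ 16, user value 17.
Best is V and Y with total user value 22.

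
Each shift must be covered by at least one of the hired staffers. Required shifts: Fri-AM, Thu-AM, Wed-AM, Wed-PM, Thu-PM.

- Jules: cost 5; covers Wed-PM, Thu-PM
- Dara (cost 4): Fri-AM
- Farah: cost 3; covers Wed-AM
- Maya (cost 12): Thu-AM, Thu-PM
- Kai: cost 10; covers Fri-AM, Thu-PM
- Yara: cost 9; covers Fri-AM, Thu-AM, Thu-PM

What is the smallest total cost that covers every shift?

17

The greedy cost-per-new-shift heuristic would pick Jules, Farah, Dara, and Yara for 21, but a cheaper cover exists.
Choose Jules, Farah, and Yara: together they cover Fri-AM, Thu-AM, Wed-AM, Wed-PM, Thu-PM — every shift.
Total cost: 5 + 3 + 9 = 17.
No cover costs less than 17.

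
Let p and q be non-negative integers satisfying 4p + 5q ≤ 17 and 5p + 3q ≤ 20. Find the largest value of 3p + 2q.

12

The continuous relaxation peaks at (3.77, 0.385) with value 12.08; rounding to a feasible lattice point costs some objective.
(p,q)=(4,0): 4·4+5·0=16≤17, 5·4+3·0=20≤20, objective 12.
(p,q)=(3,1): 4·3+5·1=17≤17, 5·3+3·1=18≤20, objective 11.
No feasible integer point exceeds 12.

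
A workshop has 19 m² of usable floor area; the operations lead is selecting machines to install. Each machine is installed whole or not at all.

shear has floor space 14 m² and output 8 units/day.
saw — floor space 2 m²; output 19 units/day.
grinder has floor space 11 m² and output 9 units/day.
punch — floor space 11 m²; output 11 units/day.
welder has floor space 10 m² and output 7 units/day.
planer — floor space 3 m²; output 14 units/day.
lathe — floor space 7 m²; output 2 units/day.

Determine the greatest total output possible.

44

Take saw, punch, and planer: floor space 2 + 11 + 3 = 16 ≤ 19, output 19 + 11 + 14 = 44.
No other feasible combination does better.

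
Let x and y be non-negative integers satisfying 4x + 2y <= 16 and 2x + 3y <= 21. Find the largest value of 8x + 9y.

63

The continuous relaxation peaks at (0.75, 6.5) with value 64.50; rounding to a feasible lattice point costs some objective.
(x,y)=(0,7): 4·0+2·7=14≤16, 2·0+3·7=21≤21, objective 63.
(x,y)=(1,6): 4·1+2·6=16≤16, 2·1+3·6=20≤21, objective 62.
(x,y)=(0,6): 4·0+2·6=12≤16, 2·0+3·6=18≤21, objective 54.
No feasible integer point exceeds 63.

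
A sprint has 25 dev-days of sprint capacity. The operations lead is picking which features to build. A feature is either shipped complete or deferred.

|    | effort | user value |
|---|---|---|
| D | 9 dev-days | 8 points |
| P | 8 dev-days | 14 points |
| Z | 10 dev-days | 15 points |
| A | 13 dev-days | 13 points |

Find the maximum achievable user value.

29

Allowing fractional choices, the relaxed optimum would be about 36.0, but features are indivisible.
P + Z: effort 8 + 10 = 18 ≤ 25, user value 14 + 15 = 29.
P + A: effort 8 + 13 = 21 ≤ 25, user value 14 + 13 = 27.
Z + A: effort 10 + 13 = 23 ≤ 25, user value 15 + 13 = 28.
Best is P and Z with total user value 29.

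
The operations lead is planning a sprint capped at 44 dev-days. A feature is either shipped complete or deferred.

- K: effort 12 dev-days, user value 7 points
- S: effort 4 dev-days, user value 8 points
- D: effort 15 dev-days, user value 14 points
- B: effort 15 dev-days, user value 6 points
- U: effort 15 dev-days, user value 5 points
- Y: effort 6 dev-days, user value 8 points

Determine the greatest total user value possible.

Treat it as a binary knapsack problem.
S + D + B + Y: effort 4 + 15 + 15 + 6 = 40 ≤ 44, user value 8 + 14 + 6 + 8 = 36.
K + S + D + Y: effort 12 + 4 + 15 + 6 = 37 ≤ 44, user value 7 + 8 + 14 + 8 = 37.
S + D + U + Y: effort 4 + 15 + 15 + 6 = 40 ≤ 44, user value 8 + 14 + 5 + 8 = 35.
Best is K, S, D, and Y with total user value 37.

37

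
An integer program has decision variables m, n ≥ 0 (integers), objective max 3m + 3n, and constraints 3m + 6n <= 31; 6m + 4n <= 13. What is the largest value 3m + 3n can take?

(m,n)=(0,3) is feasible, giving 9.
(m,n)=(0,2) is feasible, giving 6.
Maximum is 9 at (m,n)=(0,3).

9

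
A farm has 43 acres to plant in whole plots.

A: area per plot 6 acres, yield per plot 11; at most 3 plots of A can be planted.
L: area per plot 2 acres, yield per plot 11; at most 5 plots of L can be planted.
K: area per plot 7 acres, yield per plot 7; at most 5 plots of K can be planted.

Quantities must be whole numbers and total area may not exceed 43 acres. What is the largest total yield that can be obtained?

2×A, 5×L, and 3×K: area 43 ≤ 43, yield 2·11 + 5·11 + 3·7 = 98.
3×A, 5×L, and 2×K: area 42 ≤ 43, yield 3·11 + 5·11 + 2·7 = 102.
Best is 102.

102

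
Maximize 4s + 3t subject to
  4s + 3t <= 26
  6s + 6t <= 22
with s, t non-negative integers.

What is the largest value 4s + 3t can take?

Relaxing integrality, the LP optimum is 14.67 at (s,t) = (3.67, 0), which is not an integer point.
(s,t)=(3,0): 4·3+3·0=12≤26, 6·3+6·0=18≤22, objective 12.
(s,t)=(2,1): 4·2+3·1=11≤26, 6·2+6·1=18≤22, objective 11.
(s,t)=(2,0): 4·2+3·0=8≤26, 6·2+6·0=12≤22, objective 8.
No feasible integer point exceeds 12.

12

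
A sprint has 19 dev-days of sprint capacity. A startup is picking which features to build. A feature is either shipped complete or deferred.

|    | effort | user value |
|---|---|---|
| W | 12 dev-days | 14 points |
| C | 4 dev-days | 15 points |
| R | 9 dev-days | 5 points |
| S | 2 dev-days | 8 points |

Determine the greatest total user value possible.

37

This is an integer program with binary decision variables.
W + C: effort 12 + 4 = 16 ≤ 19, user value 14 + 15 = 29.
W + C + S: effort 12 + 4 + 2 = 18 ≤ 19, user value 14 + 15 + 8 = 37.
C + R + S: effort 4 + 9 + 2 = 15 ≤ 19, user value 15 + 5 + 8 = 28.
Best is W, C, and S with total user value 37.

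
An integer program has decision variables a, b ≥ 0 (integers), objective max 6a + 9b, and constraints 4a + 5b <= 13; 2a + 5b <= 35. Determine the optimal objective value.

The continuous relaxation peaks at (0, 2.6) with value 23.40; rounding to a feasible lattice point costs some objective.
(a,b)=(2,1): 4·2+5·1=13≤13, 2·2+5·1=9≤35, objective 21.
(a,b)=(3,0): 4·3+5·0=12≤13, 2·3+5·0=6≤35, objective 18.
(a,b)=(0,2): 4·0+5·2=10≤13, 2·0+5·2=10≤35, objective 18.
No feasible integer point exceeds 21.

21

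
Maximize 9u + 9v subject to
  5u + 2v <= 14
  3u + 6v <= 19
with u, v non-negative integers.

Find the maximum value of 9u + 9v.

36

(u,v)=(2,2) is feasible, giving 36.
(u,v)=(1,2) is feasible, giving 27.
(u,v)=(2,1) is feasible, giving 27.
No feasible integer point exceeds 36.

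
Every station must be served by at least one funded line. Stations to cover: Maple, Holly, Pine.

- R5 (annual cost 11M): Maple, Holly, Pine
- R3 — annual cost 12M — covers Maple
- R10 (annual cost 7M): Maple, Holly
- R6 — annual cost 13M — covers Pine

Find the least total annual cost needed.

11

The greedy cost-per-new-station heuristic would pick R10 and R5 for 18, but a cheaper cover exists.
R5 alone covers Maple, Holly, Pine — every station.
Total annual cost: 11.
No cover costs less than 11.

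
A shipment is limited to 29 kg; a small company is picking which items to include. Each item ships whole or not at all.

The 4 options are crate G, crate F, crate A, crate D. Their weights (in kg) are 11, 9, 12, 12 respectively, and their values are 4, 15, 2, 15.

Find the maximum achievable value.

30

Treat it as a binary knapsack problem.
crate G + crate F: weight 11 + 9 = 20 ≤ 29, value 4 + 15 = 19.
crate F + crate D: weight 9 + 12 = 21 ≤ 29, value 15 + 15 = 30.
Best is crate F and crate D with total value 30.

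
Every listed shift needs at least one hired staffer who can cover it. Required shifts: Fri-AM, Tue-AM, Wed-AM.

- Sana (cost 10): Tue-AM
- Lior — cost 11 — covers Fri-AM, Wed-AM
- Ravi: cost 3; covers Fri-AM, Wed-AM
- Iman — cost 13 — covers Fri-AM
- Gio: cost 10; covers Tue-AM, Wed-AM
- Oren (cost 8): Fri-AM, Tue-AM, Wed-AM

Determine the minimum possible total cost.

The greedy cost-per-new-shift heuristic would pick Ravi and Oren for 11, but a cheaper cover exists.
Oren alone covers Fri-AM, Tue-AM, Wed-AM — every shift.
Total cost: 8.
No cover costs less than 8.

8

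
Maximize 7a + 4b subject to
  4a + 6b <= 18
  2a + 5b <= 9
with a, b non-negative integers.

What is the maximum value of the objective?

Relaxing integrality, the LP optimum is 31.50 at (a,b) = (4.5, 0), which is not an integer point.
(a,b)=(4,0): 4·4+6·0=16≤18, 2·4+5·0=8≤9, objective 28.
(a,b)=(3,0): 4·3+6·0=12≤18, 2·3+5·0=6≤9, objective 21.
Maximum is 28 at (a,b)=(4,0).

28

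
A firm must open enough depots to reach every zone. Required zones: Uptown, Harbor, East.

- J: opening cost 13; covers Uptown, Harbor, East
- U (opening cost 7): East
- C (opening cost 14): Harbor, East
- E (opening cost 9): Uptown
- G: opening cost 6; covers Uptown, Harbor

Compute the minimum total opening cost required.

J alone covers Uptown, Harbor, East — every zone.
Total opening cost: 13.
No cover costs less than 13.

13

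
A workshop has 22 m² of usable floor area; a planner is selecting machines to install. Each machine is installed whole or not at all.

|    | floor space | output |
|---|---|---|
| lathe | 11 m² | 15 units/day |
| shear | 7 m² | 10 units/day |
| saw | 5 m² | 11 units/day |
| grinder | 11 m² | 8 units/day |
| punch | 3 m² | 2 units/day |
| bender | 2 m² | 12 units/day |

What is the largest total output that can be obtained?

Take lathe, saw, punch, and bender: floor space 11 + 5 + 3 + 2 = 21 ≤ 22, output 15 + 11 + 2 + 12 = 40.
No other feasible combination does better.

40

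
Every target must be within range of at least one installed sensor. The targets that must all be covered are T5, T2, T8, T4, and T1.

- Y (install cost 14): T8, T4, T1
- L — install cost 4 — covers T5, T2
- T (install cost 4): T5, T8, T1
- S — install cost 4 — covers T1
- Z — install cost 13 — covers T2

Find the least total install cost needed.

18

The greedy cost-per-new-target heuristic would pick T, L, and Y for 22, but a cheaper cover exists.
Choose Y and L: together they cover T5, T2, T8, T4, T1 — every target.
Total install cost: 14 + 4 = 18.
No cover costs less than 18.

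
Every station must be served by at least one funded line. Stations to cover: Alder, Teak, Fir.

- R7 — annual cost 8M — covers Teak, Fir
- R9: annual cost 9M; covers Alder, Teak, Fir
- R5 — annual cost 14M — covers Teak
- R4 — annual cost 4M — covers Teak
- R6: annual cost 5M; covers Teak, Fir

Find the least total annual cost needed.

9

The greedy cost-per-new-station heuristic would pick R6 and R9 for 14, but a cheaper cover exists.
R9 alone covers Alder, Teak, Fir — every station.
Total annual cost: 9.
No cover costs less than 9.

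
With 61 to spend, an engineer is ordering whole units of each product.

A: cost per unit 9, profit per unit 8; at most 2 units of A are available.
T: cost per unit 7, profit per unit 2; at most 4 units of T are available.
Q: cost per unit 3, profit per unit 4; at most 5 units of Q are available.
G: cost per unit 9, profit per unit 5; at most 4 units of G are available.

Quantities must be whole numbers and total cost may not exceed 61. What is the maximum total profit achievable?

51

1×A, 5×Q, and 4×G: cost 60 ≤ 61, profit 1·8 + 5·4 + 4·5 = 48.
2×A, 5×Q, and 3×G: cost 60 ≤ 61, profit 2·8 + 5·4 + 3·5 = 51.
Best is 51.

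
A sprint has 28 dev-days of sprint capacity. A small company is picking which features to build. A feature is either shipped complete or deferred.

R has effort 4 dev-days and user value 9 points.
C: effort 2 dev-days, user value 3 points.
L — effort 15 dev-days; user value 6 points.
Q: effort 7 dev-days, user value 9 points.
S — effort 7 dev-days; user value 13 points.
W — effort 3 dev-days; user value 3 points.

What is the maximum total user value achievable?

37

Allowing fractional choices, the relaxed optimum would be about 39.0, but features are indivisible.
R + C + Q + S: effort 4 + 2 + 7 + 7 = 20 ≤ 28, user value 9 + 3 + 9 + 13 = 34.
R + C + Q + S + W: effort 4 + 2 + 7 + 7 + 3 = 23 ≤ 28, user value 9 + 3 + 9 + 13 + 3 = 37.
R + Q + S + W: effort 4 + 7 + 7 + 3 = 21 ≤ 28, user value 9 + 9 + 13 + 3 = 34.
Best is R, C, Q, S, and W with total user value 37.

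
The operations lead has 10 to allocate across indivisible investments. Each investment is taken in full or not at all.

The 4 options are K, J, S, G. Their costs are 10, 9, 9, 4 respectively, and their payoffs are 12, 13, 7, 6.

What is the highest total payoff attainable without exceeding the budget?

Allowing fractional choices, the relaxed optimum would be about 14.7, but investments are indivisible.
K: cost 10 ≤ 10, payoff 12.
S: cost 9 ≤ 10, payoff 7.
J: cost 9 ≤ 10, payoff 13.
Best is J with total payoff 13.

13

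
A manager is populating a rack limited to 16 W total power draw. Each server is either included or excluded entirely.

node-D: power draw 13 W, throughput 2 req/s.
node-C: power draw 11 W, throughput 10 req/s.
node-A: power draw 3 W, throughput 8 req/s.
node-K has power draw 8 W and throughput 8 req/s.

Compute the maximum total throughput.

18

Take node-C and node-A: power draw 11 + 3 = 14 ≤ 16, throughput 10 + 8 = 18.
No other feasible combination does better.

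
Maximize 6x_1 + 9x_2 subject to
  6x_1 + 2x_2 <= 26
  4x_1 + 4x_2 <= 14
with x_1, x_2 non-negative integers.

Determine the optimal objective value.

The continuous relaxation peaks at (0, 3.5) with value 31.50; rounding to a feasible lattice point costs some objective.
(x_1,x_2)=(0,3) is feasible, giving 27.
(x_1,x_2)=(1,2) is feasible, giving 24.
(x_1,x_2)=(0,2) is feasible, giving 18.
The best lattice point is (0,3), giving 27.

27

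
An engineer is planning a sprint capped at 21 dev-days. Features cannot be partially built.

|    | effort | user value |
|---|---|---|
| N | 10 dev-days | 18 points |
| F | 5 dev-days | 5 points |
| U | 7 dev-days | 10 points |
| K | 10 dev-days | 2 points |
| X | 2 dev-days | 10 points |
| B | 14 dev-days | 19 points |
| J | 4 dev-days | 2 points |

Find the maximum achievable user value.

Treat it as a binary knapsack problem.
F + X + B: effort 5 + 2 + 14 = 21 ≤ 21, user value 5 + 10 + 19 = 34.
N + U + X: effort 10 + 7 + 2 = 19 ≤ 21, user value 18 + 10 + 10 = 38.
N + F + X + J: effort 10 + 5 + 2 + 4 = 21 ≤ 21, user value 18 + 5 + 10 + 2 = 35.
Best is N, U, and X with total user value 38.

38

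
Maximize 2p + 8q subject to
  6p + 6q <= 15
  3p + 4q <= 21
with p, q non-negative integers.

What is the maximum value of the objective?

16

(p,q)=(0,2): 6·0+6·2=12≤15, 3·0+4·2=8≤21, objective 16.
(p,q)=(1,1): 6·1+6·1=12≤15, 3·1+4·1=7≤21, objective 10.
(p,q)=(0,1): 6·0+6·1=6≤15, 3·0+4·1=4≤21, objective 8.
The best lattice point is (0,2), giving 16.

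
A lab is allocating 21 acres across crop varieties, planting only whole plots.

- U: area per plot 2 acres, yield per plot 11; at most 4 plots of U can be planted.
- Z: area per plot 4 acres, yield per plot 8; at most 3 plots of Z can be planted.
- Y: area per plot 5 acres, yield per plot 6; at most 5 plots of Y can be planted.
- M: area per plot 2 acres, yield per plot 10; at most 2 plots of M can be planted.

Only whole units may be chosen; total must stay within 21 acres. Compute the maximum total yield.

80

This is a bounded integer knapsack.
U has the best ratio (11/2); taking only U gives at most 4×11 = 44 (stopped by the supply cap of 4).
Mixing does better — 4×U, 2×Z, and 2×M: area 20 ≤ 21, yield 4·11 + 2·8 + 2·10 = 80.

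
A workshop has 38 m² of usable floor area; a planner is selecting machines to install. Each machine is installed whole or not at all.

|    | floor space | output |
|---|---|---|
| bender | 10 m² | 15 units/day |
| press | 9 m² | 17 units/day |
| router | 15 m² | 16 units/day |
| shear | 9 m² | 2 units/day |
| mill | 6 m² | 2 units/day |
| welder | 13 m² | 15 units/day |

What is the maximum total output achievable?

This is an integer program with binary decision variables.
bender + press + router: floor space 10 + 9 + 15 = 34 ≤ 38, output 15 + 17 + 16 = 48.
press + router + welder: floor space 9 + 15 + 13 = 37 ≤ 38, output 17 + 16 + 15 = 48.
bender + press + mill + welder: floor space 10 + 9 + 6 + 13 = 38 ≤ 38, output 15 + 17 + 2 + 15 = 49.
Best is bender, press, mill, and welder with total output 49.

49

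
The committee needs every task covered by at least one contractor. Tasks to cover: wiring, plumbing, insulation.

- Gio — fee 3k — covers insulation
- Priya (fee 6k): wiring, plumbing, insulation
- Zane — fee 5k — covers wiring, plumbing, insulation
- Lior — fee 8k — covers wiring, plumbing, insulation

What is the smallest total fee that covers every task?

5

This is a weighted set-cover instance.
Zane alone covers wiring, plumbing, insulation — every task.
Total fee: 5.
No cover costs less than 5.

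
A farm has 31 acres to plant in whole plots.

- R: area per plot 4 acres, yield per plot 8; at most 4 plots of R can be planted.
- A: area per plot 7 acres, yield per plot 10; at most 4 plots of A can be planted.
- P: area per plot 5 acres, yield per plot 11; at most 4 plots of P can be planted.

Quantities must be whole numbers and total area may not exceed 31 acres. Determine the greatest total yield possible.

4×R and 3×P: area 31 ≤ 31, yield 4·8 + 3·11 = 65.
1×R, 1×A, and 4×P: area 31 ≤ 31, yield 1·8 + 1·10 + 4·11 = 62.
Best is 65.

65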